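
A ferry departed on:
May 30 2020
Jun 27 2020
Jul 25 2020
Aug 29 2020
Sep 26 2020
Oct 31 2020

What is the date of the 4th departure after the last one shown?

These are Saturdays with 28, 28, 35, 28, 35-day gaps.
Each is the final Saturday of its month — May 30 2020 is past the 28th, so '4th Saturday' doesn't fit.
November 2020 ends with Saturday Nov 28 2020.
December 2020 ends with Saturday Dec 26 2020.
Last Saturday of January 2021: Jan 30 2021.
February 2021 ends with Saturday Feb 27 2021.

Feb 27 2021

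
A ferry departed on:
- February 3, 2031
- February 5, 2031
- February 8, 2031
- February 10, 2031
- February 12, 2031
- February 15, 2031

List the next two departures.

Gaps: 2, 3, 2, 2, 3 days — not constant, but cyclic with period 3.
The events fall on every Monday, Wednesday and Saturday.
Next Monday: February 17, 2031.
The following Wednesday is February 19, 2031.

February 17, 2031; February 19, 2031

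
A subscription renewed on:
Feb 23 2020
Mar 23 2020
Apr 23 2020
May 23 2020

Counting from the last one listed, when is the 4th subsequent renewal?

Each date is the 23rd; the gaps (29, 31, 30) track the month lengths.
The rule is the 23rd of each month.
Next: June 2020 → Jun 23 2020.
July 2020: Jul 23 2020.
August 2020: Aug 23 2020.
Next: September 2020 → Sep 23 2020.

Sep 23 2020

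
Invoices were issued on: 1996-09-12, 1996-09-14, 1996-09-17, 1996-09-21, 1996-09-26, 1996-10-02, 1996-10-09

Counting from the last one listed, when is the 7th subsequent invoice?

1996-12-25

The spacing grows by 1 each time: 2, 3, 4, 5, 6, 7 days.
Next gap: 8 days. 1996-10-09 + 8 days = 1996-10-17.
Next gap: 9 days. 1996-10-17 + 9 days = 1996-10-26.
Next gap: 10 days. 1996-10-26 + 10 days = 1996-11-05.
Next gap: 11 days. 1996-11-05 + 11 days = 1996-11-16.
Next gap: 12 days. 1996-11-16 + 12 days = 1996-11-28.
Next gap: 13 days. 1996-11-28 + 13 days = 1996-12-11.
Next gap: 14 days. 1996-12-11 + 14 days = 1996-12-25.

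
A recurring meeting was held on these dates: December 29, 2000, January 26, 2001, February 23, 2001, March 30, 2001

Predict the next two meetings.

April 27, 2001; May 25, 2001

These are Fridays with 28, 28, 35-day gaps.
Each is the final Friday of its month — December 29, 2000 is past the 28th, so '4th Friday' doesn't fit.
April 2001 ends with Friday April 27, 2001.
Last Friday of May 2001: May 25, 2001.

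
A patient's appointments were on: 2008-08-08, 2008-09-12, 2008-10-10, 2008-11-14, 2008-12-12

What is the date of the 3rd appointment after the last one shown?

All dates are Fridays, 35, 28, 35, 28 days apart.
Specifically, the 2nd Friday of each month.
January 2009 — 2nd Friday is 2009-01-09.
February 2009 — 2nd Friday is 2009-02-13.
March 2009 — 2nd Friday is 2009-03-13.

2009-03-13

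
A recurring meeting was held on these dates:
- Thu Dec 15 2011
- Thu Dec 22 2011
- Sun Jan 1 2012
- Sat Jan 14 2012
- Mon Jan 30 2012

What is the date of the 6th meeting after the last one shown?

Intervals are 7, 10, 13, 16 days — an arithmetic progression with common difference 3.
Next gap: 19 days. Mon Jan 30 2012 + 19 days = Sat Feb 18 2012.
Next gap: 22 days. Sat Feb 18 2012 + 22 days = Sun Mar 11 2012.
Next gap: 25 days. Sun Mar 11 2012 + 25 days = Thu Apr 5 2012.
Next gap: 28 days. Thu Apr 5 2012 + 28 days = Thu May 3 2012.
Next gap: 31 days. Thu May 3 2012 + 31 days = Sun Jun 3 2012.
Next gap: 34 days. Sun Jun 3 2012 + 34 days = Sat Jul 7 2012.

Sat Jul 7 2012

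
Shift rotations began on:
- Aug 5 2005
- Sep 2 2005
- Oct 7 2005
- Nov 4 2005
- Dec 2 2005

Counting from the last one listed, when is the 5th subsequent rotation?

May 5 2006

These are Fridays at 28- or 35-day spacing (28, 35, 28, 28).
The pattern: 1st Friday of the month.
1st Friday of January 2006: Jan 6 2006.
1st Friday of February 2006: Feb 3 2006.
March 2006 — 1st Friday is Mar 3 2006.
April 2006 — 1st Friday is Apr 7 2006.
May 2006 — 1st Friday is May 5 2006.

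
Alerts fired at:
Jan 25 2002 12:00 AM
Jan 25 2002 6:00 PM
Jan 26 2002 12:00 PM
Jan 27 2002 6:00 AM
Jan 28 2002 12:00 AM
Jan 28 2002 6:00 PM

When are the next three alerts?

The interval is a steady 18 hours (18, 18, 18, 18, 18).
Jan 28 2002 6:00 PM + 18 h = Jan 29 2002 12:00 PM.
Jan 29 2002 12:00 PM + 18 h = Jan 30 2002 6:00 AM.
Jan 30 2002 6:00 AM + 18 h = Jan 31 2002 12:00 AM.

Jan 29 2002 12:00 PM, Jan 30 2002 6:00 AM, Jan 31 2002 12:00 AM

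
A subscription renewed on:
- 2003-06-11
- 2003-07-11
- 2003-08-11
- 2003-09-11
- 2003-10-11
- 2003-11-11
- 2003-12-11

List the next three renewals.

2004-01-11, 2004-02-11, 2004-03-11

Each date is the 11th; the gaps (30, 31, 31, 30, 31, 30) track the month lengths.
The rule is the 11th of each month.
January 2004: 2004-01-11.
Next: February 2004 → 2004-02-11.
March 2004: 2004-03-11.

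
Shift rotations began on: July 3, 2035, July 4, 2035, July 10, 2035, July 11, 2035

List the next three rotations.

July 17, 2035; July 18, 2035; July 24, 2035

Gaps: 1, 6, 1 days — not constant, but cyclic with period 2.
The events fall on every Tuesday and Wednesday.
The following Tuesday is July 17, 2035.
Next Wednesday: July 18, 2035.
Next Tuesday: July 24, 2035.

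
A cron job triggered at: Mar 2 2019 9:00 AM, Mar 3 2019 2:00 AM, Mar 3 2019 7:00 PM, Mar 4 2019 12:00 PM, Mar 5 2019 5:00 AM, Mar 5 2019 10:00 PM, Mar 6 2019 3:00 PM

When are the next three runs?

The interval is a steady 17 hours (17, 17, 17, 17, 17, 17).
Mar 6 2019 3:00 PM + 17 h = Mar 7 2019 8:00 AM.
Mar 7 2019 8:00 AM + 17 h = Mar 8 2019 1:00 AM.
Mar 8 2019 1:00 AM + 17 h = Mar 8 2019 6:00 PM.

Mar 7 2019 8:00 AM, Mar 8 2019 1:00 AM, Mar 8 2019 6:00 PM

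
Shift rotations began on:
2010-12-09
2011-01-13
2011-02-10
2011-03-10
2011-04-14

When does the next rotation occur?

These are Thursdays at 28- or 35-day spacing (35, 28, 28, 35).
The pattern: 2nd Thursday of the month.
May 2011 — 2nd Thursday is 2011-05-12.

2011-05-12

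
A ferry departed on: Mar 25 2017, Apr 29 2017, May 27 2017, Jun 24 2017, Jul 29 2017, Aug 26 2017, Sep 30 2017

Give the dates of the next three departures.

Oct 28 2017, Nov 25 2017, Dec 30 2017

These are Saturdays with 35, 28, 28, 35, 28, 35-day gaps.
Each is the final Saturday of its month — Apr 29 2017 is past the 28th, so '4th Saturday' doesn't fit.
Last Saturday of October 2017: Oct 28 2017.
November 2017 ends with Saturday Nov 25 2017.
December 2017 ends with Saturday Dec 30 2017.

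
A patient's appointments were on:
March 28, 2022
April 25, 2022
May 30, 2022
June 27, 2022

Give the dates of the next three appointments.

July 25, 2022; August 29, 2022; September 26, 2022

These are Mondays with 28, 35, 28-day gaps.
Each is the final Monday of its month — May 30, 2022 is past the 28th, so '4th Monday' doesn't fit.
Last Monday of July 2022: July 25, 2022.
Last Monday of August 2022: August 29, 2022.
Last Monday of September 2022: September 26, 2022.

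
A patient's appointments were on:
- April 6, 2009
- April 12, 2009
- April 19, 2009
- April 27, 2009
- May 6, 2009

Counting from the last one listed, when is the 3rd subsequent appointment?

Intervals are 6, 7, 8, 9 days — an arithmetic progression with common difference 1.
Next gap: 10 days. May 6, 2009 + 10 days = May 16, 2009.
Next gap: 11 days. May 16, 2009 + 11 days = May 27, 2009.
Next gap: 12 days. May 27, 2009 + 12 days = June 8, 2009.

June 8, 2009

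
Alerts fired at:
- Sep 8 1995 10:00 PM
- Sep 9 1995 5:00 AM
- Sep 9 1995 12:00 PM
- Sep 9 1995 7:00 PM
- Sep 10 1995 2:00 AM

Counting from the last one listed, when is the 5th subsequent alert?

Spacing: 7, 7, 7, 7 h — constant 7 h.
Sep 10 1995 2:00 AM + 7 h = Sep 10 1995 9:00 AM.
Sep 10 1995 9:00 AM + 7 h = Sep 10 1995 4:00 PM.
Sep 10 1995 4:00 PM + 7 h = Sep 10 1995 11:00 PM.
Sep 10 1995 11:00 PM + 7 h = Sep 11 1995 6:00 AM.
Sep 11 1995 6:00 AM + 7 h = Sep 11 1995 1:00 PM.

Sep 11 1995 1:00 PM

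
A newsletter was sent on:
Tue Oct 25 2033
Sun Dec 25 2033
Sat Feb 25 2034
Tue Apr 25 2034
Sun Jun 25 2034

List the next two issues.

Fri Aug 25 2034, Wed Oct 25 2034

Each date is the 25th; the gaps (61, 62, 59, 61) track the month lengths.
The rule is the 25th of every 2 months.
Next: August 2034 → Fri Aug 25 2034.
Next: October 2034 → Wed Oct 25 2034.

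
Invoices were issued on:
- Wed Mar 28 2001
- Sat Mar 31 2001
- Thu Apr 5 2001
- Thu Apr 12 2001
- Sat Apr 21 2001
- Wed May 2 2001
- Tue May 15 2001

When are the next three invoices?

Wed May 30 2001, Sat Jun 16 2001, Thu Jul 5 2001

Gaps: 3, 5, 7, 9, 11, 13 days — each gap is 2 larger than the previous one.
Next gap: 15 days. Tue May 15 2001 + 15 days = Wed May 30 2001.
Next gap: 17 days. Wed May 30 2001 + 17 days = Sat Jun 16 2001.
Next gap: 19 days. Sat Jun 16 2001 + 19 days = Thu Jul 5 2001.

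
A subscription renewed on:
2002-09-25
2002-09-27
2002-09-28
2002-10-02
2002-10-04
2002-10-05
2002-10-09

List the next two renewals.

The gap pattern 2, 1, 4, 2, 1, 4 repeats every 3 events.
These are the Wednesdays, Fridays and Saturdays of each week.
Next Friday: 2002-10-11.
The following Saturday is 2002-10-12.

2002-10-11, 2002-10-12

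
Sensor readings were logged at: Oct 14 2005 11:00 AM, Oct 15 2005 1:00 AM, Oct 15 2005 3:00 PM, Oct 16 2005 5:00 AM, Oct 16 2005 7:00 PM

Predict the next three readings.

The interval is a steady 14 hours (14, 14, 14, 14).
Oct 16 2005 7:00 PM + 14 h = Oct 17 2005 9:00 AM.
Oct 17 2005 9:00 AM + 14 h = Oct 17 2005 11:00 PM.
Oct 17 2005 11:00 PM + 14 h = Oct 18 2005 1:00 PM.

Oct 17 2005 9:00 AM, Oct 17 2005 11:00 PM, Oct 18 2005 1:00 PM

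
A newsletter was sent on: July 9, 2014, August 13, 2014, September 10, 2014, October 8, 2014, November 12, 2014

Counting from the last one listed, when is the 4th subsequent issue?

March 11, 2015

These are Wednesdays at 28- or 35-day spacing (35, 28, 28, 35).
The pattern: 2nd Wednesday of the month.
2nd Wednesday of December 2014: December 10, 2014.
2nd Wednesday of January 2015: January 14, 2015.
2nd Wednesday of February 2015: February 11, 2015.
March 2015 — 2nd Wednesday is March 11, 2015.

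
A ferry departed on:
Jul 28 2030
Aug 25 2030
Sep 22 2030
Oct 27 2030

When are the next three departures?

All dates are Sundays, 28, 28, 35 days apart.
Specifically, the 4th Sunday of each month.
November 2030 — 4th Sunday is Nov 24 2030.
4th Sunday of December 2030: Dec 22 2030.
January 2031 — 4th Sunday is Jan 26 2031.

Nov 24 2030, Dec 22 2030, Jan 26 2031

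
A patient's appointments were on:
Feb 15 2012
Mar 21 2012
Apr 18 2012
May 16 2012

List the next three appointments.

Jun 20 2012, Jul 18 2012, Aug 15 2012

These are Wednesdays at 28- or 35-day spacing (35, 28, 28).
The pattern: 3rd Wednesday of the month.
June 2012 — 3rd Wednesday is Jun 20 2012.
July 2012 — 3rd Wednesday is Jul 18 2012.
August 2012 — 3rd Wednesday is Aug 15 2012.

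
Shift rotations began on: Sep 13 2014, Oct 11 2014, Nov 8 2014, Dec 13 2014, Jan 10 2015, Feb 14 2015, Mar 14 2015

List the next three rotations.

Apr 11 2015, May 9 2015, Jun 13 2015

These are Saturdays at 28- or 35-day spacing (28, 28, 35, 28, 35, 28).
The pattern: 2nd Saturday of the month.
April 2015 — 2nd Saturday is Apr 11 2015.
2nd Saturday of May 2015: May 9 2015.
June 2015 — 2nd Saturday is Jun 13 2015.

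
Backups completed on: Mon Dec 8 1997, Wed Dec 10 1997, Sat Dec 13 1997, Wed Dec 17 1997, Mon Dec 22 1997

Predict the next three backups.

Sun Dec 28 1997, Sun Jan 4 1998, Mon Jan 12 1998

Gaps: 2, 3, 4, 5 days — each gap is 1 larger than the previous one.
Next gap: 6 days. Mon Dec 22 1997 + 6 days = Sun Dec 28 1997.
Next gap: 7 days. Sun Dec 28 1997 + 7 days = Sun Jan 4 1998.
Next gap: 8 days. Sun Jan 4 1998 + 8 days = Mon Jan 12 1998.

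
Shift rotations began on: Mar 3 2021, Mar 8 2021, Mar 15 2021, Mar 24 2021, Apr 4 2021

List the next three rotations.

Apr 17 2021, May 2 2021, May 19 2021

The spacing grows by 2 each time: 5, 7, 9, 11 days.
Next gap: 13 days. Apr 4 2021 + 13 days = Apr 17 2021.
Next gap: 15 days. Apr 17 2021 + 15 days = May 2 2021.
Next gap: 17 days. May 2 2021 + 17 days = May 19 2021.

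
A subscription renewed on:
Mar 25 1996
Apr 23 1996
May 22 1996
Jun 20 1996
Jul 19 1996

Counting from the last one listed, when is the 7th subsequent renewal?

The spacing is 29, 29, 29, 29 days — always 29 days.
Jul 19 1996 + 29 days = Aug 17 1996.
Aug 17 1996 + 29 days = Sep 15 1996.
Sep 15 1996 + 29 days = Oct 14 1996.
Oct 14 1996 + 29 days = Nov 12 1996.
Nov 12 1996 + 29 days = Dec 11 1996.
Dec 11 1996 + 29 days = Jan 9 1997.
Jan 9 1997 + 29 days = Feb 7 1997.

Feb 7 1997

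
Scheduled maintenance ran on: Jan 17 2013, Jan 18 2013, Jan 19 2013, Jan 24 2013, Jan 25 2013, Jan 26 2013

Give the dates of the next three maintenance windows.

Jan 31 2013, Feb 1 2013, Feb 2 2013

The gap pattern 1, 1, 5, 1, 1 repeats every 3 events.
These are the Thursdays, Fridays and Saturdays of each week.
Next Thursday: Jan 31 2013.
The following Friday is Feb 1 2013.
The following Saturday is Feb 2 2013.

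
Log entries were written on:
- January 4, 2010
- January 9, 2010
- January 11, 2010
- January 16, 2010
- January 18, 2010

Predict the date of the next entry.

January 23, 2010

Gaps: 5, 2, 5, 2 days — not constant, but cyclic with period 2.
The events fall on every Monday and Saturday.
Next Saturday: January 23, 2010.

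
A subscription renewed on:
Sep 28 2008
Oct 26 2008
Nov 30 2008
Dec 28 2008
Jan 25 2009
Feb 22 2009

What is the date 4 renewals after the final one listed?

These are Sundays with 28, 35, 28, 28, 28-day gaps.
Each is the final Sunday of its month — Nov 30 2008 is past the 28th, so '4th Sunday' doesn't fit.
March 2009 ends with Sunday Mar 29 2009.
Last Sunday of April 2009: Apr 26 2009.
May 2009 ends with Sunday May 31 2009.
June 2009 ends with Sunday Jun 28 2009.

Jun 28 2009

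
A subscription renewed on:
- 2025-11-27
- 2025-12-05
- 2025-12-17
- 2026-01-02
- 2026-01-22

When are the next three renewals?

2026-02-15, 2026-03-15, 2026-04-16

Intervals are 8, 12, 16, 20 days — an arithmetic progression with common difference 4.
Next gap: 24 days. 2026-01-22 + 24 days = 2026-02-15.
Next gap: 28 days. 2026-02-15 + 28 days = 2026-03-15.
Next gap: 32 days. 2026-03-15 + 32 days = 2026-04-16.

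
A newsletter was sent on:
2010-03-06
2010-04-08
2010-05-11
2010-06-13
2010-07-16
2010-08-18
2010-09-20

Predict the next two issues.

2010-10-23, 2010-11-25

Gaps between consecutive events: 33, 33, 33, 33, 33, 33 days — a constant 33-day interval.
2010-09-20 + 33 days = 2010-10-23.
2010-10-23 + 33 days = 2010-11-25.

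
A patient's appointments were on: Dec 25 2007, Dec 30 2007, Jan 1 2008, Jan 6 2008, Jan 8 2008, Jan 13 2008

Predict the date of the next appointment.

Every event lands on a Tuesday or Sunday (gaps cycle 5, 2, 5, 2, 5).
So the schedule is: every Tuesday and Sunday.
The following Tuesday is Jan 15 2008.

Jan 15 2008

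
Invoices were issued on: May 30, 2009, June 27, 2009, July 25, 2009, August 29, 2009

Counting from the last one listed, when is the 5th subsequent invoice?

These are Saturdays with 28, 28, 35-day gaps.
Each is the final Saturday of its month — May 30, 2009 is past the 28th, so '4th Saturday' doesn't fit.
September 2009 ends with Saturday September 26, 2009.
Last Saturday of October 2009: October 31, 2009.
Last Saturday of November 2009: November 28, 2009.
Last Saturday of December 2009: December 26, 2009.
Last Saturday of January 2010: January 30, 2010.

January 30, 2010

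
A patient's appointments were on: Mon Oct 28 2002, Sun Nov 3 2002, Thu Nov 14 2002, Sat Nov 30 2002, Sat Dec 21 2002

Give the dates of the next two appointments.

Thu Jan 16 2003, Sun Feb 16 2003

Gaps: 6, 11, 16, 21 days — each gap is 5 larger than the previous one.
Next gap: 26 days. Sat Dec 21 2002 + 26 days = Thu Jan 16 2003.
Next gap: 31 days. Thu Jan 16 2003 + 31 days = Sun Feb 16 2003.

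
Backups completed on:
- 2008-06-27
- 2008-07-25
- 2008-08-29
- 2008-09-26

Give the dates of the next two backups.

2008-10-31, 2008-11-28

All Fridays; the gaps (28, 35, 28) vary with month length.
This is the last Friday of each month.
October 2008 ends with Friday 2008-10-31.
November 2008 ends with Friday 2008-11-28.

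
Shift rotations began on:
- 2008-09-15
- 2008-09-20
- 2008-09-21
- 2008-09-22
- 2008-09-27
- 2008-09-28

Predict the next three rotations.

Every event lands on a Monday or Saturday or Sunday (gaps cycle 5, 1, 1, 5, 1).
So the schedule is: every Monday, Saturday and Sunday.
Next Monday: 2008-09-29.
Next Saturday: 2008-10-04.
The following Sunday is 2008-10-05.

2008-09-29, 2008-10-04, 2008-10-05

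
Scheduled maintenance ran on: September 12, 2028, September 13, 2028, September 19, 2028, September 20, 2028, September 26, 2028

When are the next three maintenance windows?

September 27, 2028; October 3, 2028; October 4, 2028

Every event lands on a Tuesday or Wednesday (gaps cycle 1, 6, 1, 6).
So the schedule is: every Tuesday and Wednesday.
The following Wednesday is September 27, 2028.
The following Tuesday is October 3, 2028.
The following Wednesday is October 4, 2028.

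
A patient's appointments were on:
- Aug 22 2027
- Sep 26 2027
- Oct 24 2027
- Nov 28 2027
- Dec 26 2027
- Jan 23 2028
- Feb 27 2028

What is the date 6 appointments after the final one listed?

All dates are Sundays, 35, 28, 35, 28, 28, 35 days apart.
Specifically, the 4th Sunday of each month.
March 2028 — 4th Sunday is Mar 26 2028.
4th Sunday of April 2028: Apr 23 2028.
4th Sunday of May 2028: May 28 2028.
June 2028 — 4th Sunday is Jun 25 2028.
4th Sunday of July 2028: Jul 23 2028.
4th Sunday of August 2028: Aug 27 2028.

Aug 27 2028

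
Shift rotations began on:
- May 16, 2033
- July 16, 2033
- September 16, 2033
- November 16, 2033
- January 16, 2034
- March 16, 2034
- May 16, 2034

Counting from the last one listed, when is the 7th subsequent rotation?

The day-of-month is always 16 (61, 62, 61, 61, 59, 61 days between events).
So this recurs on the 16th of every 2 months.
Next: July 2034 → July 16, 2034.
Next: September 2034 → September 16, 2034.
Next: November 2034 → November 16, 2034.
Next: January 2035 → January 16, 2035.
Next: March 2035 → March 16, 2035.
May 2035: May 16, 2035.
Next: July 2035 → July 16, 2035.

July 16, 2035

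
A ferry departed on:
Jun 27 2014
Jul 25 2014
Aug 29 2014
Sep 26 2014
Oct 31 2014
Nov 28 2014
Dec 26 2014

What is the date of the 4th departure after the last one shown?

Apr 24 2015

These are Fridays with 28, 35, 28, 35, 28, 28-day gaps.
Each is the final Friday of its month — Aug 29 2014 is past the 28th, so '4th Friday' doesn't fit.
January 2015 ends with Friday Jan 30 2015.
Last Friday of February 2015: Feb 27 2015.
Last Friday of March 2015: Mar 27 2015.
April 2015 ends with Friday Apr 24 2015.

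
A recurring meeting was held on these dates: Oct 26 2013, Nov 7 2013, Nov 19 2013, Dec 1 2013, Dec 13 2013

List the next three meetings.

Dec 25 2013, Jan 6 2014, Jan 18 2014

Gaps between consecutive events: 12, 12, 12, 12 days — a constant 12-day interval.
Dec 13 2013 + 12 days = Dec 25 2013.
Dec 25 2013 + 12 days = Jan 6 2014.
Jan 6 2014 + 12 days = Jan 18 2014.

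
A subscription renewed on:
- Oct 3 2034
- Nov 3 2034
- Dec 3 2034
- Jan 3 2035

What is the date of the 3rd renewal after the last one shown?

Apr 3 2035

The day-of-month is always 3 (31, 30, 31 days between events).
So this recurs on the 3rd of each month.
February 2035: Feb 3 2035.
Next: March 2035 → Mar 3 2035.
April 2035: Apr 3 2035.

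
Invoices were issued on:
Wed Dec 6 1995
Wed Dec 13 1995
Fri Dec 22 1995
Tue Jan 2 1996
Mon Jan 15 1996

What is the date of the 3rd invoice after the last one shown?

Wed Mar 6 1996

Gaps: 7, 9, 11, 13 days — each gap is 2 larger than the previous one.
Next gap: 15 days. Mon Jan 15 1996 + 15 days = Tue Jan 30 1996.
Next gap: 17 days. Tue Jan 30 1996 + 17 days = Fri Feb 16 1996.
Next gap: 19 days. Fri Feb 16 1996 + 19 days = Wed Mar 6 1996.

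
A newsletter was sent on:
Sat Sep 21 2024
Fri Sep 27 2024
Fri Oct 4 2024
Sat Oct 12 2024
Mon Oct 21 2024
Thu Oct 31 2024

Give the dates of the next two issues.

The spacing grows by 1 each time: 6, 7, 8, 9, 10 days.
Next gap: 11 days. Thu Oct 31 2024 + 11 days = Mon Nov 11 2024.
Next gap: 12 days. Mon Nov 11 2024 + 12 days = Sat Nov 23 2024.

Mon Nov 11 2024, Sat Nov 23 2024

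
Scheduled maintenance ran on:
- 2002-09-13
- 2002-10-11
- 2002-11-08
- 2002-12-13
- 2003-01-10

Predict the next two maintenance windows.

2003-02-14, 2003-03-14

Gaps: 28, 28, 35, 28 days — a mix of 28 and 35. Every date is a Friday.
Each is the 2nd Friday of its month.
February 2003 — 2nd Friday is 2003-02-14.
March 2003 — 2nd Friday is 2003-03-14.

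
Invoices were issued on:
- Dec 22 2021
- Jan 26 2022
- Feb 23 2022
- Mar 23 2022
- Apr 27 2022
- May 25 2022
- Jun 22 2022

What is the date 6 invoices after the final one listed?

Gaps: 35, 28, 28, 35, 28, 28 days — a mix of 28 and 35. Every date is a Wednesday.
Each is the 4th Wednesday of its month.
4th Wednesday of July 2022: Jul 27 2022.
4th Wednesday of August 2022: Aug 24 2022.
4th Wednesday of September 2022: Sep 28 2022.
October 2022 — 4th Wednesday is Oct 26 2022.
4th Wednesday of November 2022: Nov 23 2022.
4th Wednesday of December 2022: Dec 28 2022.

Dec 28 2022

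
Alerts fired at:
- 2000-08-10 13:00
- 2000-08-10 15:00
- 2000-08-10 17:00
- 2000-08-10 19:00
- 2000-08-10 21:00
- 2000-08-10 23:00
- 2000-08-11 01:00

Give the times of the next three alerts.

Spacing: 2, 2, 2, 2, 2, 2 h — constant 2 h.
2000-08-11 01:00 + 2 h = 2000-08-11 03:00.
2000-08-11 03:00 + 2 h = 2000-08-11 05:00.
2000-08-11 05:00 + 2 h = 2000-08-11 07:00.

2000-08-11 03:00, 2000-08-11 05:00, 2000-08-11 07:00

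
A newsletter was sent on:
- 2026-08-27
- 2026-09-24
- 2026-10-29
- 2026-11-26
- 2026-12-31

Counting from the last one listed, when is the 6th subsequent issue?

2027-06-24

These are Thursdays with 28, 35, 28, 35-day gaps.
Each is the final Thursday of its month — 2026-10-29 is past the 28th, so '4th Thursday' doesn't fit.
Last Thursday of January 2027: 2027-01-28.
Last Thursday of February 2027: 2027-02-25.
March 2027 ends with Thursday 2027-03-25.
Last Thursday of April 2027: 2027-04-29.
Last Thursday of May 2027: 2027-05-27.
June 2027 ends with Thursday 2027-06-24.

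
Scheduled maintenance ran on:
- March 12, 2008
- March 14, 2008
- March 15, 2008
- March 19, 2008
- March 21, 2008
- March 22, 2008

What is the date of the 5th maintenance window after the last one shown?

The gap pattern 2, 1, 4, 2, 1 repeats every 3 events.
These are the Wednesdays, Fridays and Saturdays of each week.
Next Wednesday: March 26, 2008.
Next Friday: March 28, 2008.
The following Saturday is March 29, 2008.
Next Wednesday: April 2, 2008.
Next Friday: April 4, 2008.

April 4, 2008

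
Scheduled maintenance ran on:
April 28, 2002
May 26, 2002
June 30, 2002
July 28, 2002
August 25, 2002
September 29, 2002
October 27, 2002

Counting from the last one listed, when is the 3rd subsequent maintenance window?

All Sundays; the gaps (28, 35, 28, 28, 35, 28) vary with month length.
This is the last Sunday of each month.
November 2002 ends with Sunday November 24, 2002.
December 2002 ends with Sunday December 29, 2002.
Last Sunday of January 2003: January 26, 2003.

January 26, 2003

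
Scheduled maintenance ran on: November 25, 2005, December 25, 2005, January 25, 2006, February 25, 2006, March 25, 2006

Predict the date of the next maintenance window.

Gaps: 30, 31, 31, 28 days — not constant. Every event is on the 25th of the month.
Pattern: the 25th of each month.
April 2006: April 25, 2006.

April 25, 2006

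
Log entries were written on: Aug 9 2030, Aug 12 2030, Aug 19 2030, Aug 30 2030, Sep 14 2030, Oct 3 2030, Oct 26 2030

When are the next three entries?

Nov 22 2030, Dec 23 2030, Jan 27 2031

The spacing grows by 4 each time: 3, 7, 11, 15, 19, 23 days.
Next gap: 27 days. Oct 26 2030 + 27 days = Nov 22 2030.
Next gap: 31 days. Nov 22 2030 + 31 days = Dec 23 2030.
Next gap: 35 days. Dec 23 2030 + 35 days = Jan 27 2031.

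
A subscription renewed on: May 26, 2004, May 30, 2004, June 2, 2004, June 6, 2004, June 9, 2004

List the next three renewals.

The gap pattern 4, 3, 4, 3 repeats every 2 events.
These are the Wednesdays and Sundays of each week.
The following Sunday is June 13, 2004.
The following Wednesday is June 16, 2004.
The following Sunday is June 20, 2004.

June 13, 2004; June 16, 2004; June 20, 2004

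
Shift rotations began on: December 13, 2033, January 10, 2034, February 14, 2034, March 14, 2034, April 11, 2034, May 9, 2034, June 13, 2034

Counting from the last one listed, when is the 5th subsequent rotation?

November 14, 2034

All dates are Tuesdays, 28, 35, 28, 28, 28, 35 days apart.
Specifically, the 2nd Tuesday of each month.
July 2034 — 2nd Tuesday is July 11, 2034.
August 2034 — 2nd Tuesday is August 8, 2034.
September 2034 — 2nd Tuesday is September 12, 2034.
2nd Tuesday of October 2034: October 10, 2034.
November 2034 — 2nd Tuesday is November 14, 2034.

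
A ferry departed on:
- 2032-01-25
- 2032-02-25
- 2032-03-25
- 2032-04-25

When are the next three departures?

The day-of-month is always 25 (31, 29, 31 days between events).
So this recurs on the 25th of each month.
Next: May 2032 → 2032-05-25.
June 2032: 2032-06-25.
July 2032: 2032-07-25.

2032-05-25, 2032-06-25, 2032-07-25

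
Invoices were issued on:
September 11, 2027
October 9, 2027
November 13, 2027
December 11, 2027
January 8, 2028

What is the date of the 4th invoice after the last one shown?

These are Saturdays at 28- or 35-day spacing (28, 35, 28, 28).
The pattern: 2nd Saturday of the month.
February 2028 — 2nd Saturday is February 12, 2028.
March 2028 — 2nd Saturday is March 11, 2028.
2nd Saturday of April 2028: April 8, 2028.
May 2028 — 2nd Saturday is May 13, 2028.

May 13, 2028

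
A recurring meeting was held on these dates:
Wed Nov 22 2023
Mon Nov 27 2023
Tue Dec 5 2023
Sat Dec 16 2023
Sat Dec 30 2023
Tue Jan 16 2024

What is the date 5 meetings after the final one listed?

Sat May 25 2024

Intervals are 5, 8, 11, 14, 17 days — an arithmetic progression with common difference 3.
Next gap: 20 days. Tue Jan 16 2024 + 20 days = Mon Feb 5 2024.
Next gap: 23 days. Mon Feb 5 2024 + 23 days = Wed Feb 28 2024.
Next gap: 26 days. Wed Feb 28 2024 + 26 days = Mon Mar 25 2024.
Next gap: 29 days. Mon Mar 25 2024 + 29 days = Tue Apr 23 2024.
Next gap: 32 days. Tue Apr 23 2024 + 32 days = Sat May 25 2024.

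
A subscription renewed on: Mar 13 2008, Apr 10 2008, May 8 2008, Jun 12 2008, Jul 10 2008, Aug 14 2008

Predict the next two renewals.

These are Thursdays at 28- or 35-day spacing (28, 28, 35, 28, 35).
The pattern: 2nd Thursday of the month.
2nd Thursday of September 2008: Sep 11 2008.
2nd Thursday of October 2008: Oct 9 2008.

Sep 11 2008, Oct 9 2008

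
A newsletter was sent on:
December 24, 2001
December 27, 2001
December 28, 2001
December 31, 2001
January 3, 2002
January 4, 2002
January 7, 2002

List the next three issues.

January 10, 2002; January 11, 2002; January 14, 2002

Every event lands on a Monday or Thursday or Friday (gaps cycle 3, 1, 3, 3, 1, 3).
So the schedule is: every Monday, Thursday and Friday.
Next Thursday: January 10, 2002.
Next Friday: January 11, 2002.
Next Monday: January 14, 2002.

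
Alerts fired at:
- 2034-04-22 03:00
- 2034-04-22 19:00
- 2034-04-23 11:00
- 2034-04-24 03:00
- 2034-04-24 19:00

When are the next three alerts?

2034-04-25 11:00, 2034-04-26 03:00, 2034-04-26 19:00

Gaps: 16, 16, 16, 16 hours — each event is 16 hours after the previous one.
2034-04-24 19:00 + 16 h = 2034-04-25 11:00.
2034-04-25 11:00 + 16 h = 2034-04-26 03:00.
2034-04-26 03:00 + 16 h = 2034-04-26 19:00.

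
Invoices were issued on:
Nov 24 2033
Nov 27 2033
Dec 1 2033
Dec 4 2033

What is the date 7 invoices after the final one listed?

Dec 29 2033

Gaps: 3, 4, 3 days — not constant, but cyclic with period 2.
The events fall on every Thursday and Sunday.
The following Thursday is Dec 8 2033.
The following Sunday is Dec 11 2033.
The following Thursday is Dec 15 2033.
Next Sunday: Dec 18 2033.
Next Thursday: Dec 22 2033.
The following Sunday is Dec 25 2033.
The following Thursday is Dec 29 2033.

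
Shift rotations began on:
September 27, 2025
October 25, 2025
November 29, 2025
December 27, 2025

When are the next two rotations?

January 31, 2026; February 28, 2026

These are Saturdays with 28, 35, 28-day gaps.
Each is the final Saturday of its month — November 29, 2025 is past the 28th, so '4th Saturday' doesn't fit.
January 2026 ends with Saturday January 31, 2026.
February 2026 ends with Saturday February 28, 2026.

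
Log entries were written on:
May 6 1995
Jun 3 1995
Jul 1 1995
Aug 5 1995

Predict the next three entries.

Gaps: 28, 28, 35 days — a mix of 28 and 35. Every date is a Saturday.
Each is the 1st Saturday of its month.
1st Saturday of September 1995: Sep 2 1995.
1st Saturday of October 1995: Oct 7 1995.
November 1995 — 1st Saturday is Nov 4 1995.

Sep 2 1995, Oct 7 1995, Nov 4 1995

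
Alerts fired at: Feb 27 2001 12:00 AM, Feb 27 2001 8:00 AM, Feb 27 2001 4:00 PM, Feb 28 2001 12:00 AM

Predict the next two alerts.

Feb 28 2001 8:00 AM, Feb 28 2001 4:00 PM

The interval is a steady 8 hours (8, 8, 8).
Feb 28 2001 12:00 AM + 8 h = Feb 28 2001 8:00 AM.
Feb 28 2001 8:00 AM + 8 h = Feb 28 2001 4:00 PM.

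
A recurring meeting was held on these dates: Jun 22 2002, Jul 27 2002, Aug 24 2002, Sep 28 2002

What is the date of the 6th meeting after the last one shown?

These are Saturdays at 28- or 35-day spacing (35, 28, 35).
The pattern: 4th Saturday of the month.
October 2002 — 4th Saturday is Oct 26 2002.
4th Saturday of November 2002: Nov 23 2002.
December 2002 — 4th Saturday is Dec 28 2002.
4th Saturday of January 2003: Jan 25 2003.
February 2003 — 4th Saturday is Feb 22 2003.
4th Saturday of March 2003: Mar 22 2003.

Mar 22 2003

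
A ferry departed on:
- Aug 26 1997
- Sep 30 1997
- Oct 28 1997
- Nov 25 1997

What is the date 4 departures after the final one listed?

Mar 31 1998

All Tuesdays; the gaps (35, 28, 28) vary with month length.
This is the last Tuesday of each month.
December 1997 ends with Tuesday Dec 30 1997.
Last Tuesday of January 1998: Jan 27 1998.
Last Tuesday of February 1998: Feb 24 1998.
March 1998 ends with Tuesday Mar 31 1998.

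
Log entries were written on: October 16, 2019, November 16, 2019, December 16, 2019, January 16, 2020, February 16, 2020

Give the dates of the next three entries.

Gaps: 31, 30, 31, 31 days — not constant. Every event is on the 16th of the month.
Pattern: the 16th of each month.
Next: March 2020 → March 16, 2020.
Next: April 2020 → April 16, 2020.
May 2020: May 16, 2020.

March 16, 2020; April 16, 2020; May 16, 2020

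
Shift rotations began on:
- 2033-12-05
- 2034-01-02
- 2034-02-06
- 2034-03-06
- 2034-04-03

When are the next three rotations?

2034-05-01, 2034-06-05, 2034-07-03

All dates are Mondays, 28, 35, 28, 28 days apart.
Specifically, the 1st Monday of each month.
1st Monday of May 2034: 2034-05-01.
1st Monday of June 2034: 2034-06-05.
1st Monday of July 2034: 2034-07-03.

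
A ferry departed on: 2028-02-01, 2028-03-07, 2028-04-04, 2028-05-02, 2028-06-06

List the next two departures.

2028-07-04, 2028-08-01

These are Tuesdays at 28- or 35-day spacing (35, 28, 28, 35).
The pattern: 1st Tuesday of the month.
July 2028 — 1st Tuesday is 2028-07-04.
1st Tuesday of August 2028: 2028-08-01.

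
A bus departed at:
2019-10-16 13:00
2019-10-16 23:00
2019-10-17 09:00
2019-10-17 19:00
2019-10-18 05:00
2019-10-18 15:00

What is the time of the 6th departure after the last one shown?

The interval is a steady 10 hours (10, 10, 10, 10, 10).
2019-10-18 15:00 + 10 h = 2019-10-19 01:00.
2019-10-19 01:00 + 10 h = 2019-10-19 11:00.
2019-10-19 11:00 + 10 h = 2019-10-19 21:00.
2019-10-19 21:00 + 10 h = 2019-10-20 07:00.
2019-10-20 07:00 + 10 h = 2019-10-20 17:00.
2019-10-20 17:00 + 10 h = 2019-10-21 03:00.

2019-10-21 03:00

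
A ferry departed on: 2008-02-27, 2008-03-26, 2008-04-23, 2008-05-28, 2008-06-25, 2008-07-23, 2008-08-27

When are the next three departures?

All dates are Wednesdays, 28, 28, 35, 28, 28, 35 days apart.
Specifically, the 4th Wednesday of each month.
4th Wednesday of September 2008: 2008-09-24.
4th Wednesday of October 2008: 2008-10-22.
November 2008 — 4th Wednesday is 2008-11-26.

2008-09-24, 2008-10-22, 2008-11-26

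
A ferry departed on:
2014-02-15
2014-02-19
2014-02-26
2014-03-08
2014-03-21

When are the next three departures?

Intervals are 4, 7, 10, 13 days — an arithmetic progression with common difference 3.
Next gap: 16 days. 2014-03-21 + 16 days = 2014-04-06.
Next gap: 19 days. 2014-04-06 + 19 days = 2014-04-25.
Next gap: 22 days. 2014-04-25 + 22 days = 2014-05-17.

2014-04-06, 2014-04-25, 2014-05-17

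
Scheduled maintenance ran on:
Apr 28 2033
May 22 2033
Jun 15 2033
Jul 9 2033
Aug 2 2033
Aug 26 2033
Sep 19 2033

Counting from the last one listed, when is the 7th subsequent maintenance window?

Mar 6 2034

Gaps between consecutive events: 24, 24, 24, 24, 24, 24 days — a constant 24-day interval.
Sep 19 2033 + 24 days = Oct 13 2033.
Oct 13 2033 + 24 days = Nov 6 2033.
Nov 6 2033 + 24 days = Nov 30 2033.
Nov 30 2033 + 24 days = Dec 24 2033.
Dec 24 2033 + 24 days = Jan 17 2034.
Jan 17 2034 + 24 days = Feb 10 2034.
Feb 10 2034 + 24 days = Mar 6 2034.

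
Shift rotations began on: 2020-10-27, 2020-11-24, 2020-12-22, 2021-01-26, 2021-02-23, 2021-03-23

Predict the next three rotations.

These are Tuesdays at 28- or 35-day spacing (28, 28, 35, 28, 28).
The pattern: 4th Tuesday of the month.
April 2021 — 4th Tuesday is 2021-04-27.
May 2021 — 4th Tuesday is 2021-05-25.
June 2021 — 4th Tuesday is 2021-06-22.

2021-04-27, 2021-05-25, 2021-06-22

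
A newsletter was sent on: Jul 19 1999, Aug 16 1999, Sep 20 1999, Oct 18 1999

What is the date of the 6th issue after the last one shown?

All dates are Mondays, 28, 35, 28 days apart.
Specifically, the 3rd Monday of each month.
November 1999 — 3rd Monday is Nov 15 1999.
December 1999 — 3rd Monday is Dec 20 1999.
3rd Monday of January 2000: Jan 17 2000.
3rd Monday of February 2000: Feb 21 2000.
3rd Monday of March 2000: Mar 20 2000.
3rd Monday of April 2000: Apr 17 2000.

Apr 17 2000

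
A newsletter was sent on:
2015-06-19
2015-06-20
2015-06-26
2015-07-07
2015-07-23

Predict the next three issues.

The spacing grows by 5 each time: 1, 6, 11, 16 days.
Next gap: 21 days. 2015-07-23 + 21 days = 2015-08-13.
Next gap: 26 days. 2015-08-13 + 26 days = 2015-09-08.
Next gap: 31 days. 2015-09-08 + 31 days = 2015-10-09.

2015-08-13, 2015-09-08, 2015-10-09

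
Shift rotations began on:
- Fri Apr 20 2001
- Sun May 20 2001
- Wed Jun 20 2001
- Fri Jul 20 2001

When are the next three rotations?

Mon Aug 20 2001, Thu Sep 20 2001, Sat Oct 20 2001

Each date is the 20th; the gaps (30, 31, 30) track the month lengths.
The rule is the 20th of each month.
Next: August 2001 → Mon Aug 20 2001.
Next: September 2001 → Thu Sep 20 2001.
Next: October 2001 → Sat Oct 20 2001.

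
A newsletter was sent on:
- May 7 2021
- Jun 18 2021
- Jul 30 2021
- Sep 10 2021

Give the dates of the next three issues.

Oct 22 2021, Dec 3 2021, Jan 14 2022

The spacing is 42, 42, 42 days — always 42 days.
Sep 10 2021 + 42 days = Oct 22 2021.
Oct 22 2021 + 42 days = Dec 3 2021.
Dec 3 2021 + 42 days = Jan 14 2022.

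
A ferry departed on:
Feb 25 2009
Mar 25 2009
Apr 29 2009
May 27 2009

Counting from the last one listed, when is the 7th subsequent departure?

Every date is a Wednesday; gaps 28, 35, 28 days.
Each is the last Wednesday of its month (at least one falls on the 29th or later, ruling out '4th Wednesday').
Last Wednesday of June 2009: Jun 24 2009.
Last Wednesday of July 2009: Jul 29 2009.
Last Wednesday of August 2009: Aug 26 2009.
September 2009 ends with Wednesday Sep 30 2009.
October 2009 ends with Wednesday Oct 28 2009.
November 2009 ends with Wednesday Nov 25 2009.
Last Wednesday of December 2009: Dec 30 2009.

Dec 30 2009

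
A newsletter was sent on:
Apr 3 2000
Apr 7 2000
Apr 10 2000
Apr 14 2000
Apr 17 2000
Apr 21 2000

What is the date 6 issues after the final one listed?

Every event lands on a Monday or Friday (gaps cycle 4, 3, 4, 3, 4).
So the schedule is: every Monday and Friday.
Next Monday: Apr 24 2000.
The following Friday is Apr 28 2000.
Next Monday: May 1 2000.
Next Friday: May 5 2000.
The following Monday is May 8 2000.
The following Friday is May 12 2000.

May 12 2000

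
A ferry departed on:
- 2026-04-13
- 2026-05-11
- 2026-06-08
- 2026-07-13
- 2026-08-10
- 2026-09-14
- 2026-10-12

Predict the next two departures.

All dates are Mondays, 28, 28, 35, 28, 35, 28 days apart.
Specifically, the 2nd Monday of each month.
November 2026 — 2nd Monday is 2026-11-09.
December 2026 — 2nd Monday is 2026-12-14.

2026-11-09, 2026-12-14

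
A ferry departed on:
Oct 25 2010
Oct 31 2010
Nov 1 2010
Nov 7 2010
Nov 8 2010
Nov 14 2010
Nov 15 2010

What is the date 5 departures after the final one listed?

Gaps: 6, 1, 6, 1, 6, 1 days — not constant, but cyclic with period 2.
The events fall on every Monday and Sunday.
Next Sunday: Nov 21 2010.
The following Monday is Nov 22 2010.
Next Sunday: Nov 28 2010.
The following Monday is Nov 29 2010.
Next Sunday: Dec 5 2010.

Dec 5 2010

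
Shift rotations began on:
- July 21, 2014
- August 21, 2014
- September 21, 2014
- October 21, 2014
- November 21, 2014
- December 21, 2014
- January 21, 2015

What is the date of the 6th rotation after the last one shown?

Gaps: 31, 31, 30, 31, 30, 31 days — not constant. Every event is on the 21st of the month.
Pattern: the 21st of each month.
Next: February 2015 → February 21, 2015.
March 2015: March 21, 2015.
April 2015: April 21, 2015.
Next: May 2015 → May 21, 2015.
June 2015: June 21, 2015.
Next: July 2015 → July 21, 2015.

July 21, 2015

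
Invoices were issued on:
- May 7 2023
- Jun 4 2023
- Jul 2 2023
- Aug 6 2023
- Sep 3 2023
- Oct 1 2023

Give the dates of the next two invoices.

Nov 5 2023, Dec 3 2023

All dates are Sundays, 28, 28, 35, 28, 28 days apart.
Specifically, the 1st Sunday of each month.
November 2023 — 1st Sunday is Nov 5 2023.
1st Sunday of December 2023: Dec 3 2023.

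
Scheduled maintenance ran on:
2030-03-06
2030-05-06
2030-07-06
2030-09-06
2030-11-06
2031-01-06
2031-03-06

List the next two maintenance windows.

2031-05-06, 2031-07-06

Each date is the 6th; the gaps (61, 61, 62, 61, 61, 59) track the month lengths.
The rule is the 6th of every 2 months.
Next: May 2031 → 2031-05-06.
July 2031: 2031-07-06.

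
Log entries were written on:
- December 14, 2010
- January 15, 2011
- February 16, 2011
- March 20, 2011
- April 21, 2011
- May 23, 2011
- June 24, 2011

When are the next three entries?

July 26, 2011; August 27, 2011; September 28, 2011

Every event comes 32 days after the last (32, 32, 32, 32, 32, 32).
June 24, 2011 + 32 days = July 26, 2011.
July 26, 2011 + 32 days = August 27, 2011.
August 27, 2011 + 32 days = September 28, 2011.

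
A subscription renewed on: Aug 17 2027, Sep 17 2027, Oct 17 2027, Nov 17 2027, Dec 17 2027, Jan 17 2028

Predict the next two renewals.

Each date is the 17th; the gaps (31, 30, 31, 30, 31) track the month lengths.
The rule is the 17th of each month.
February 2028: Feb 17 2028.
March 2028: Mar 17 2028.

Feb 17 2028, Mar 17 2028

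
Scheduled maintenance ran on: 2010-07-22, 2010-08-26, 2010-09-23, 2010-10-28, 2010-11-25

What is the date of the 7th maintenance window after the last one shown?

2011-06-23

All dates are Thursdays, 35, 28, 35, 28 days apart.
Specifically, the 4th Thursday of each month.
December 2010 — 4th Thursday is 2010-12-23.
4th Thursday of January 2011: 2011-01-27.
4th Thursday of February 2011: 2011-02-24.
4th Thursday of March 2011: 2011-03-24.
April 2011 — 4th Thursday is 2011-04-28.
May 2011 — 4th Thursday is 2011-05-26.
4th Thursday of June 2011: 2011-06-23.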